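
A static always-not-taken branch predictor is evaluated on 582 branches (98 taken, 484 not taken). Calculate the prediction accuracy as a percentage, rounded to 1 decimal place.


Predictor: always-not-taken
Correct predictions = 484
Accuracy = 484 / 582 * 100 = 83.2%

83.2


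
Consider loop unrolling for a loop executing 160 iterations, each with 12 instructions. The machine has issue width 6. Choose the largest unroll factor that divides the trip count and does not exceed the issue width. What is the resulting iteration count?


Largest divisor of 160 <= 6 is 5
New iterations = 160 / 5 = 32

32


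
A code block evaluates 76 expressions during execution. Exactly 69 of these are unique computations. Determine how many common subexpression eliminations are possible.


CSE count = total expressions - unique expressions
= 76 - 69 = 7

7


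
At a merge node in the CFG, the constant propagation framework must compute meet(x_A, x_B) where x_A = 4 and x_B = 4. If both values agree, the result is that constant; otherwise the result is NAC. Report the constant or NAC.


Meet operation: if both paths give the same constant, result is that constant; if they differ, result is NAC (not-a-constant).
Path A: 4, Path B: 4 -> equal
Result: constant -> 4

4


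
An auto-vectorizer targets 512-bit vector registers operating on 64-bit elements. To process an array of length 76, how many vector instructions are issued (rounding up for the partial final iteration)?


Width = 512 / 64 = 8 elements per vector op
Iterations = ceil(76 / 8) = 10

10


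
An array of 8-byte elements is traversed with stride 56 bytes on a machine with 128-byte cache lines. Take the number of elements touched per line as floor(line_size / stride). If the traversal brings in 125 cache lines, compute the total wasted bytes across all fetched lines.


Elements per line = floor(128 / 56) = 2
Bytes used per line = 2 * 8 = 16
Wasted per line = 128 - 16 = 112
Total wasted = 112 * 125 = 14000

14000


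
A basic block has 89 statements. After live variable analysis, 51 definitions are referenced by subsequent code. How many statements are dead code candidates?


Dead code = total statements - live definitions
= 89 - 51 = 38

38


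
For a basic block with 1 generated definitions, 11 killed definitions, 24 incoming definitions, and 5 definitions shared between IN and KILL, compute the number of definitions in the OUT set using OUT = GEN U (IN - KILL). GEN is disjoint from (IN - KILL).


IN - KILL: 24 - 5 = 19 surviving definitions
OUT = GEN + surviving = 1 + 19 = 20

20


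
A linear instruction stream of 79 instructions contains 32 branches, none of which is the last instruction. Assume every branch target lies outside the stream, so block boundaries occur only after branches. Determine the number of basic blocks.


With no in-sequence branch targets, the leaders are the first instruction plus the instruction after each branch.
Number of basic blocks = branches + 1
= 32 + 1 = 33

33


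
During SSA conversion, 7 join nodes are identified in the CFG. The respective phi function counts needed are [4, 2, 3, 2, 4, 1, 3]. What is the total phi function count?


Total phi functions = sum of phi functions at each join node
= 4 + 2 + 3 + 2 + 4 + 1 + 3 = 19

19


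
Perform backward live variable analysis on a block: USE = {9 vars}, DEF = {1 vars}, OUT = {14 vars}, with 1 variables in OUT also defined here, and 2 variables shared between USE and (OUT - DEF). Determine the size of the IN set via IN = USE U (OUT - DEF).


OUT - DEF: 14 - 1 = 13
|IN| = |USE| + |OUT - DEF| - |USE ∩ (OUT - DEF)| = 9 + 13 - 2 = 20

20


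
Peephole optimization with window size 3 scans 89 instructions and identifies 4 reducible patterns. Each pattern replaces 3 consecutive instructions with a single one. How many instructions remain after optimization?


Each match removes 2 instructions.
Total removed = 4 * 2 = 8
Remaining = 89 - 8 = 81

81


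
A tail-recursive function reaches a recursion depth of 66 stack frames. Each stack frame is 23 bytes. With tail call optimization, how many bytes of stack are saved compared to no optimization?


Without TCO: 66 * 23 = 1518 bytes
With TCO: reuse 1 frame = 23 bytes
Savings = 1518 - 23 = 1495

1495


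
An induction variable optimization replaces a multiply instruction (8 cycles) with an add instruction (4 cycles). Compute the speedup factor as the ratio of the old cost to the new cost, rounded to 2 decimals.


Ratio = mult_cost / add_cost = 8 / 4 = 2.0

2.0


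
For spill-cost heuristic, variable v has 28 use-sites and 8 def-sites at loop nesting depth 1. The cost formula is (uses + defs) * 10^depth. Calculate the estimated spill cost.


uses + defs = 28 + 8 = 36
10^1 = 10
Spill cost = 36 * 10 = 360

360


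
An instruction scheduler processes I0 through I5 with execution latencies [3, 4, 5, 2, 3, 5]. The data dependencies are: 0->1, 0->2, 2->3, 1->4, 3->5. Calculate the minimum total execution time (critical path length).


Compute longest path through dependency graph: dist(Ik) = max over predecessors of dist + latency(Ik).
dist(I0) = latency 3 = 3
dist(I1) = dist(I0) + 4 = 3 + 4 = 7
dist(I2) = dist(I0) + 5 = 3 + 5 = 8
dist(I3) = dist(I2) + 2 = 8 + 2 = 10
dist(I4) = dist(I1) + 3 = 7 + 3 = 10
dist(I5) = dist(I3) + 5 = 10 + 5 = 15
Critical path = max dist = 15

15


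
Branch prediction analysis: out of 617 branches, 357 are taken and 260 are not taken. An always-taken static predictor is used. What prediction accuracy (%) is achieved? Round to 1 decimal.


Predictor: always-taken
Correct predictions = 357
Accuracy = 357 / 617 * 100 = 57.9%

57.9


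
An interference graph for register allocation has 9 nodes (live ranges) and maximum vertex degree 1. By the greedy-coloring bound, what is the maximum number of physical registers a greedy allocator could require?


Greedy coloring never needs more than (max_degree + 1) colors: when coloring a vertex, at most max_degree neighbors are already colored.
Upper bound = 1 + 1 = 2

2


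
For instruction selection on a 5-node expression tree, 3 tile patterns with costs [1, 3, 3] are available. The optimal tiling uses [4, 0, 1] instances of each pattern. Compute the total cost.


Total cost = sum(count_i * cost_i)
= 4*1 + 0*3 + 1*3
= 7

7


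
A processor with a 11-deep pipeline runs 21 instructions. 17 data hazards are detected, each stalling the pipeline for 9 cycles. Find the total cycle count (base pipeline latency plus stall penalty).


Base cycles = 11 + 21 - 1 = 31
Total stalls = 17 * 9 = 153
Total = 31 + 153 = 184

184


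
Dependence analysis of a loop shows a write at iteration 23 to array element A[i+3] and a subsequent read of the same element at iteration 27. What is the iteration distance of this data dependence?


Distance = read iteration - write iteration
= 27 - 23 = 4

4


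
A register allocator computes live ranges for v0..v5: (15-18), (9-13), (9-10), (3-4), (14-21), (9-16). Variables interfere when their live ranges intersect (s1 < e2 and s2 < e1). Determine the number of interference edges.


Check all pairs for overlapping intervals.
Two intervals (s1,e1) and (s2,e2) overlap if s1 < e2 and s2 < e1.
v0 (15-18) vs v1..v5: overlaps v4, v5 -> 2
v1 (9-13) vs v2..v5: overlaps v2, v5 -> 2
v2 (9-10) vs v3..v5: overlaps v5 -> 1
v3 (3-4) vs v4..v5: overlaps none -> 0
v4 (14-21) vs v5: overlaps v5 -> 1
Total overlapping pairs = 2 + 2 + 1 + 0 + 1 = 6

6


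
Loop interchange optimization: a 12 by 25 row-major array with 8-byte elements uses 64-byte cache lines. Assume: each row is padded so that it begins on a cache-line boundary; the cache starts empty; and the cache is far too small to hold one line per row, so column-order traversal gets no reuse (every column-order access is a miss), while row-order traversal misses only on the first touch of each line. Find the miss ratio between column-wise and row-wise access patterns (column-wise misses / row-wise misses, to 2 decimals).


Each row occupies 25 * 8 = 200 bytes and starts on a line boundary, so it spans ceil(200 / 64) = 4 cache lines.
Row-major traversal misses (one per line touched): 12 * ceil(25 * 8 / 64) = 48
Column-major traversal misses (no reuse, every access misses): 12 * 25 = 300
Ratio = 300 / 48 = 6.25

6.25


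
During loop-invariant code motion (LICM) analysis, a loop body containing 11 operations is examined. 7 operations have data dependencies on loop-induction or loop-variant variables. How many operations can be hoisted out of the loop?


Invariant candidates = total - loop-dependent
= 11 - 7 = 4

4


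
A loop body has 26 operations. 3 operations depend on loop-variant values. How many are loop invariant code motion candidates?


Invariant candidates = total - loop-dependent
= 26 - 3 = 23

23


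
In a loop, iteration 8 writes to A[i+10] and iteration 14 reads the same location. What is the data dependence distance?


Distance = read iteration - write iteration
= 14 - 8 = 6

6


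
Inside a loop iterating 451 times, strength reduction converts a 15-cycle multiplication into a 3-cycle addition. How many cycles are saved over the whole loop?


Per-iteration saving = 15 - 3 = 12
Total saved = 451 * 12 = 5412

5412


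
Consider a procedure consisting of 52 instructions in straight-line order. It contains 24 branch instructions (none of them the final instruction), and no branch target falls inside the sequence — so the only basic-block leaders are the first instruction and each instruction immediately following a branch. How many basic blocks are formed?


With no in-sequence branch targets, the leaders are the first instruction plus the instruction after each branch.
Number of basic blocks = branches + 1
= 24 + 1 = 25

25


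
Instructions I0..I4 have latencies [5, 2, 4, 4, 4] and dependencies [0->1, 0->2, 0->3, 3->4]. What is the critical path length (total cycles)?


Compute longest path through dependency graph: dist(Ik) = max over predecessors of dist + latency(Ik).
dist(I0) = latency 5 = 5
dist(I1) = dist(I0) + 2 = 5 + 2 = 7
dist(I2) = dist(I0) + 4 = 5 + 4 = 9
dist(I3) = dist(I0) + 4 = 5 + 4 = 9
dist(I4) = dist(I3) + 4 = 9 + 4 = 13
Critical path = max dist = 13

13


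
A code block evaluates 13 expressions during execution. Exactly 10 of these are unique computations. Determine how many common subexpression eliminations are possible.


CSE count = total expressions - unique expressions
= 13 - 10 = 3

3


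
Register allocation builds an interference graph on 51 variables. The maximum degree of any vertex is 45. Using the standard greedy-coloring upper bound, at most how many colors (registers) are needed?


Greedy coloring never needs more than (max_degree + 1) colors: when coloring a vertex, at most max_degree neighbors are already colored.
Upper bound = 45 + 1 = 46

46


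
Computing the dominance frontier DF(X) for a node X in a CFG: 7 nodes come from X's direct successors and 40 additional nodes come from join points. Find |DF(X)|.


DF(X) = direct successor contributions + join point contributions
= 7 + 40 = 47

47


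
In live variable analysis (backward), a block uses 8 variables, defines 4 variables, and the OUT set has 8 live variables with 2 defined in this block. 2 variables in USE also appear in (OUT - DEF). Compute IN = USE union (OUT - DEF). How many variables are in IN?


OUT - DEF: 8 - 2 = 6
|IN| = |USE| + |OUT - DEF| - |USE ∩ (OUT - DEF)| = 8 + 6 - 2 = 12

12


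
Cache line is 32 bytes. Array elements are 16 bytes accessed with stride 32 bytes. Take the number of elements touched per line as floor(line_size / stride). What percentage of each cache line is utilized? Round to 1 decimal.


Elements per cache line = floor(32 / 32) = 1
Bytes used = 1 * 16 = 16
Utilization = 16 / 32 * 100 = 50.0%

50.0


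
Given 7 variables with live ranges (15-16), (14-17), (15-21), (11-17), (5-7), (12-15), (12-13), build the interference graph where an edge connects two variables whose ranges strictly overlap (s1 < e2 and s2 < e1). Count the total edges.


Check all pairs for overlapping intervals.
Two intervals (s1,e1) and (s2,e2) overlap if s1 < e2 and s2 < e1.
v0 (15-16) vs v1..v6: overlaps v1, v2, v3 -> 3
v1 (14-17) vs v2..v6: overlaps v2, v3, v5 -> 3
v2 (15-21) vs v3..v6: overlaps v3 -> 1
v3 (11-17) vs v4..v6: overlaps v5, v6 -> 2
v4 (5-7) vs v5..v6: overlaps none -> 0
v5 (12-15) vs v6: overlaps v6 -> 1
Total overlapping pairs = 3 + 3 + 1 + 2 + 0 + 1 = 10

10


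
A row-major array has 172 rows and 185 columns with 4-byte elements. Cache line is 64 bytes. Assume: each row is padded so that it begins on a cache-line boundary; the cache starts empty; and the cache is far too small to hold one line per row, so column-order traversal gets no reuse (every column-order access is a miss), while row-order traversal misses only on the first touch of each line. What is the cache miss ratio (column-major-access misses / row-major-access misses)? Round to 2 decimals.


Each row occupies 185 * 4 = 740 bytes and starts on a line boundary, so it spans ceil(740 / 64) = 12 cache lines.
Row-major traversal misses (one per line touched): 172 * ceil(185 * 4 / 64) = 2064
Column-major traversal misses (no reuse, every access misses): 172 * 185 = 31820
Ratio = 31820 / 2064 = 15.42

15.42


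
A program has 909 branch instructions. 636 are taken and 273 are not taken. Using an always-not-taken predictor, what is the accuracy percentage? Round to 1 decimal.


Predictor: always-not-taken
Correct predictions = 273
Accuracy = 273 / 909 * 100 = 30.0%

30.0


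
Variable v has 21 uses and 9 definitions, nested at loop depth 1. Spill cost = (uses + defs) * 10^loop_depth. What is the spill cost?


uses + defs = 21 + 9 = 30
10^1 = 10
Spill cost = 30 * 10 = 300

300


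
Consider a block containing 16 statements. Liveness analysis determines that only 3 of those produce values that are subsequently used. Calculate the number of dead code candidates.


Dead code = total statements - live definitions
= 16 - 3 = 13

13


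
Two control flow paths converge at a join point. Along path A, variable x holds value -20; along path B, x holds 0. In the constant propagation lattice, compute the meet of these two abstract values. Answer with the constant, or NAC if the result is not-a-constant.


Meet operation: if both paths give the same constant, result is that constant; if they differ, result is NAC (not-a-constant).
Path A: -20, Path B: 0 -> differ
Result: not-a-constant -> NAC

NAC


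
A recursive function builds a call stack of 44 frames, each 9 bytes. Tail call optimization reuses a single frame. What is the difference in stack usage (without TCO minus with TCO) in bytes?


Without TCO: 44 * 9 = 396 bytes
With TCO: reuse 1 frame = 9 bytes
Savings = 396 - 9 = 387

387


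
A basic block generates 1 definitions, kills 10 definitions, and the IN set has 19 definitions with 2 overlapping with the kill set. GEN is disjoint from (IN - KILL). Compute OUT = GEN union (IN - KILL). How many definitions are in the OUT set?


IN - KILL: 19 - 2 = 17 surviving definitions
OUT = GEN + surviving = 1 + 17 = 18

18


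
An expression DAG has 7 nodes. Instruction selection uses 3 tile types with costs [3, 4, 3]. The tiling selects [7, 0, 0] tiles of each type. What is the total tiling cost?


Total cost = sum(count_i * cost_i)
= 7*3 + 0*4 + 0*3
= 21

21


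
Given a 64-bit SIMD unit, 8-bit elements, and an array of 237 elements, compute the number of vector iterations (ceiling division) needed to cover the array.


Width = 64 / 8 = 8 elements per vector op
Iterations = ceil(237 / 8) = 30

30


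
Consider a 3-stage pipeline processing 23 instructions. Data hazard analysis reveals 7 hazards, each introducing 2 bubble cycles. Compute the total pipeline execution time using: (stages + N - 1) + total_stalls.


Base cycles = 3 + 23 - 1 = 25
Total stalls = 7 * 2 = 14
Total = 25 + 14 = 39

39


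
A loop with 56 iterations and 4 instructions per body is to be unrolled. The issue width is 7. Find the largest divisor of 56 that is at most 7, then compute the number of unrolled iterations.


Largest divisor of 56 <= 7 is 7
New iterations = 56 / 7 = 8

8


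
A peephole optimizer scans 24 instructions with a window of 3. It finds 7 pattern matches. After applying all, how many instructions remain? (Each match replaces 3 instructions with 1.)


Each match removes 2 instructions.
Total removed = 7 * 2 = 14
Remaining = 24 - 14 = 10

10


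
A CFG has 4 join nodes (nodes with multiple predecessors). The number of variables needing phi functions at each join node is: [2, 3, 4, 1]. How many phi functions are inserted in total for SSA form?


Total phi functions = sum of phi functions at each join node
= 2 + 3 + 4 + 1 = 10

10


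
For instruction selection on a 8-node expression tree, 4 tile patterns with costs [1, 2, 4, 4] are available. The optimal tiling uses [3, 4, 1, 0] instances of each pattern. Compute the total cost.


Total cost = sum(count_i * cost_i)
= 3*1 + 4*2 + 1*4 + 0*4
= 15

15


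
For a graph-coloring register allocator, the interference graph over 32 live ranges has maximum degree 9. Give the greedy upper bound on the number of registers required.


Greedy coloring never needs more than (max_degree + 1) colors: when coloring a vertex, at most max_degree neighbors are already colored.
Upper bound = 9 + 1 = 10

10


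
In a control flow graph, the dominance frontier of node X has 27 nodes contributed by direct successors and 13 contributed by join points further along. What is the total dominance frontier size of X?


DF(X) = direct successor contributions + join point contributions
= 27 + 13 = 40

40


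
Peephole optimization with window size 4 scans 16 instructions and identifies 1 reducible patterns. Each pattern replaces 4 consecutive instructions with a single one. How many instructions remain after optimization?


Each match removes 3 instructions.
Total removed = 1 * 3 = 3
Remaining = 16 - 3 = 13

13


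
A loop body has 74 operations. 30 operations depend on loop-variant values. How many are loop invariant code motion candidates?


Invariant candidates = total - loop-dependent
= 74 - 30 = 44

44


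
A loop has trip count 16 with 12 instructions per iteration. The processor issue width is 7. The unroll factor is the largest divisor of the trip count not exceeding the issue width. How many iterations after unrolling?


Largest divisor of 16 <= 7 is 4
New iterations = 16 / 4 = 4

4


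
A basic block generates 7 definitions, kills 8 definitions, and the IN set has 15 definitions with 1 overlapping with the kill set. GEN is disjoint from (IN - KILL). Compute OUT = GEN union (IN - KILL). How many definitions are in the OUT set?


IN - KILL: 15 - 1 = 14 surviving definitions
OUT = GEN + surviving = 7 + 14 = 21

21


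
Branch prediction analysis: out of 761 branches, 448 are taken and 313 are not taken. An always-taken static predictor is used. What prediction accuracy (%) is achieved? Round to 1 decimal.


Predictor: always-taken
Correct predictions = 448
Accuracy = 448 / 761 * 100 = 58.9%

58.9


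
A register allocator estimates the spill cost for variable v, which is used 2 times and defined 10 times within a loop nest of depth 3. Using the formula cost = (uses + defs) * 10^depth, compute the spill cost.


uses + defs = 2 + 10 = 12
10^3 = 1000
Spill cost = 12 * 1000 = 12000

12000


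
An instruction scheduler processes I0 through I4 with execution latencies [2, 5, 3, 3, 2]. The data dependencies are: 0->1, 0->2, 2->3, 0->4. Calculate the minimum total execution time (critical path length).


Compute longest path through dependency graph: dist(Ik) = max over predecessors of dist + latency(Ik).
dist(I0) = latency 2 = 2
dist(I1) = dist(I0) + 5 = 2 + 5 = 7
dist(I2) = dist(I0) + 3 = 2 + 3 = 5
dist(I3) = dist(I2) + 3 = 5 + 3 = 8
dist(I4) = dist(I0) + 2 = 2 + 2 = 4
Critical path = max dist = 8

8


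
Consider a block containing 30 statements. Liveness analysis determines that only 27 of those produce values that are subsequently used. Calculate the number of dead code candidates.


Dead code = total statements - live definitions
= 30 - 27 = 3

3


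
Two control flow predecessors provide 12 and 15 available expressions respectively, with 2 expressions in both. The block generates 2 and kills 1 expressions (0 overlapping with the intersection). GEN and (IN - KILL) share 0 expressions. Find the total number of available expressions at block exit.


IN = intersection of predecessors = 2
IN - KILL = 2 - 0 = 2
|OUT| = |GEN| + |IN - KILL| - |GEN ∩ (IN - KILL)| = 2 + 2 - 0 = 4

4


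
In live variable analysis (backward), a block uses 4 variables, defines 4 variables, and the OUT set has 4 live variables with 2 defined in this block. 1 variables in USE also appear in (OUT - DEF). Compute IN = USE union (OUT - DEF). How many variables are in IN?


OUT - DEF: 4 - 2 = 2
|IN| = |USE| + |OUT - DEF| - |USE ∩ (OUT - DEF)| = 4 + 2 - 1 = 5

5


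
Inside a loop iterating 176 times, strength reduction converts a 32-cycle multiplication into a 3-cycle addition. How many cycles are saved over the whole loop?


Per-iteration saving = 32 - 3 = 29
Total saved = 176 * 29 = 5104

5104


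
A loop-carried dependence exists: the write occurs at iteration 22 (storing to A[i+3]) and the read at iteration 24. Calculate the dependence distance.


Distance = read iteration - write iteration
= 24 - 22 = 2

2


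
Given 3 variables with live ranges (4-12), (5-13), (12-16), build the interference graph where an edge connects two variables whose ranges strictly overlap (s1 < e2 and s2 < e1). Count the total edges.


Check all pairs for overlapping intervals.
Two intervals (s1,e1) and (s2,e2) overlap if s1 < e2 and s2 < e1.
v0 (4-12) vs v1..v2: overlaps v1 -> 1
v1 (5-13) vs v2: overlaps v2 -> 1
Total overlapping pairs = 1 + 1 = 2

2


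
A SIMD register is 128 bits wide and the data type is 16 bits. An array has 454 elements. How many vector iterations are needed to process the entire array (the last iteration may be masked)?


Width = 128 / 16 = 8 elements per vector op
Iterations = ceil(454 / 8) = 57

57


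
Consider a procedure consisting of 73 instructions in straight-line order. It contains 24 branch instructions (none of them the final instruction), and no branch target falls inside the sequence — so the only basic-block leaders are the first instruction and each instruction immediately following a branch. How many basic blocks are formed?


With no in-sequence branch targets, the leaders are the first instruction plus the instruction after each branch.
Number of basic blocks = branches + 1
= 24 + 1 = 25

25


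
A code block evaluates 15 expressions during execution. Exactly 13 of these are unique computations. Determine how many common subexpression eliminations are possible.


CSE count = total expressions - unique expressions
= 15 - 13 = 2

2


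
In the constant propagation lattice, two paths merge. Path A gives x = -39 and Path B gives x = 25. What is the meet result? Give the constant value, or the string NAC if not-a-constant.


Meet operation: if both paths give the same constant, result is that constant; if they differ, result is NAC (not-a-constant).
Path A: -39, Path B: 25 -> differ
Result: not-a-constant -> NAC

NAC


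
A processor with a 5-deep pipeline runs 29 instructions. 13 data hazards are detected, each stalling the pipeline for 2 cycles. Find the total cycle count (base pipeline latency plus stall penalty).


Base cycles = 5 + 29 - 1 = 33
Total stalls = 13 * 2 = 26
Total = 33 + 26 = 59

59


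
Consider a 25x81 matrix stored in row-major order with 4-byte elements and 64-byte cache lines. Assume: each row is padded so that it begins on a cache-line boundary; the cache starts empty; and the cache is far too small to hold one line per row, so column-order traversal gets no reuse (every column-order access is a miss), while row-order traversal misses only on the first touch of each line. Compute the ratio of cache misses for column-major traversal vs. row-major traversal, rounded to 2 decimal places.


Each row occupies 81 * 4 = 324 bytes and starts on a line boundary, so it spans ceil(324 / 64) = 6 cache lines.
Row-major traversal misses (one per line touched): 25 * ceil(81 * 4 / 64) = 150
Column-major traversal misses (no reuse, every access misses): 25 * 81 = 2025
Ratio = 2025 / 150 = 13.5

13.5


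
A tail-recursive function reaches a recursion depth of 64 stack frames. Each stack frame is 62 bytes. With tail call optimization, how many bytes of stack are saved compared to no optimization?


Without TCO: 64 * 62 = 3968 bytes
With TCO: reuse 1 frame = 62 bytes
Savings = 3968 - 62 = 3906

3906


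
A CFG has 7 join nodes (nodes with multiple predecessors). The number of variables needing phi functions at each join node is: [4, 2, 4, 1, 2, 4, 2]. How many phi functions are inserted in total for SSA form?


Total phi functions = sum of phi functions at each join node
= 4 + 2 + 4 + 1 + 2 + 4 + 2 = 19

19


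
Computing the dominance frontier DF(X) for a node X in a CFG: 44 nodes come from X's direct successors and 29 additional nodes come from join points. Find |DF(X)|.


DF(X) = direct successor contributions + join point contributions
= 44 + 29 = 73

73


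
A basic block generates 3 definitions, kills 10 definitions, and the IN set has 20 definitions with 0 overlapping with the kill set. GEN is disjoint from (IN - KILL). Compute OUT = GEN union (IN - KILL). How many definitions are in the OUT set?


IN - KILL: 20 - 0 = 20 surviving definitions
OUT = GEN + surviving = 3 + 20 = 23

23


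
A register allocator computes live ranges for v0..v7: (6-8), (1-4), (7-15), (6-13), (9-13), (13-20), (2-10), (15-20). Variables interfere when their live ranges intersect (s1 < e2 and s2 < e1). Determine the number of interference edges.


Check all pairs for overlapping intervals.
Two intervals (s1,e1) and (s2,e2) overlap if s1 < e2 and s2 < e1.
v0 (6-8) vs v1..v7: overlaps v2, v3, v6 -> 3
v1 (1-4) vs v2..v7: overlaps v6 -> 1
v2 (7-15) vs v3..v7: overlaps v3, v4, v5, v6 -> 4
v3 (6-13) vs v4..v7: overlaps v4, v6 -> 2
v4 (9-13) vs v5..v7: overlaps v6 -> 1
v5 (13-20) vs v6..v7: overlaps v7 -> 1
v6 (2-10) vs v7: overlaps none -> 0
Total overlapping pairs = 3 + 1 + 4 + 2 + 1 + 1 + 0 = 12

12


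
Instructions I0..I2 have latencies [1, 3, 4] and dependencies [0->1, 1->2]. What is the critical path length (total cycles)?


Compute longest path through dependency graph: dist(Ik) = max over predecessors of dist + latency(Ik).
dist(I0) = latency 1 = 1
dist(I1) = dist(I0) + 3 = 1 + 3 = 4
dist(I2) = dist(I1) + 4 = 4 + 4 = 8
Critical path = max dist = 8

8


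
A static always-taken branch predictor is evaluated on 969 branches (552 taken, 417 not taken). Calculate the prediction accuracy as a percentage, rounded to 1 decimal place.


Predictor: always-taken
Correct predictions = 552
Accuracy = 552 / 969 * 100 = 57.0%

57.0


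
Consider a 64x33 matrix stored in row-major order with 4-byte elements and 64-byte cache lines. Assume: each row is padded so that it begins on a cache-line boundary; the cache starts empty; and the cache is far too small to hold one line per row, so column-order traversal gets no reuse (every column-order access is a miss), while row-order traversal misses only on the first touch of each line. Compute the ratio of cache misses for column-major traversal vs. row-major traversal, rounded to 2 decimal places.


Each row occupies 33 * 4 = 132 bytes and starts on a line boundary, so it spans ceil(132 / 64) = 3 cache lines.
Row-major traversal misses (one per line touched): 64 * ceil(33 * 4 / 64) = 192
Column-major traversal misses (no reuse, every access misses): 64 * 33 = 2112
Ratio = 2112 / 192 = 11.0

11.0


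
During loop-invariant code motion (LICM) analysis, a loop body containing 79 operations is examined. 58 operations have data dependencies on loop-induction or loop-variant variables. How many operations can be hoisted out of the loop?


Invariant candidates = total - loop-dependent
= 79 - 58 = 21

21


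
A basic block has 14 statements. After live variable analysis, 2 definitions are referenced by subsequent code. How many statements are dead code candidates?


Dead code = total statements - live definitions
= 14 - 2 = 12

12


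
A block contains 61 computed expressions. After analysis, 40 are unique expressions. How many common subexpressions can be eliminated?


CSE count = total expressions - unique expressions
= 61 - 40 = 21

21


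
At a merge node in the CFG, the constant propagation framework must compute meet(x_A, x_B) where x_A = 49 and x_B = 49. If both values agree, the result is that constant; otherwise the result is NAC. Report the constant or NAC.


Meet operation: if both paths give the same constant, result is that constant; if they differ, result is NAC (not-a-constant).
Path A: 49, Path B: 49 -> equal
Result: constant -> 49

49


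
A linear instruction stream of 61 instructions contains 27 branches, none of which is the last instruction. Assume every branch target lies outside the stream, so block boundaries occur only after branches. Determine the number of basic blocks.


With no in-sequence branch targets, the leaders are the first instruction plus the instruction after each branch.
Number of basic blocks = branches + 1
= 27 + 1 = 28

28


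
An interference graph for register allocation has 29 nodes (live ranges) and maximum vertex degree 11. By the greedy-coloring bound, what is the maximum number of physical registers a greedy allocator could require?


Greedy coloring never needs more than (max_degree + 1) colors: when coloring a vertex, at most max_degree neighbors are already colored.
Upper bound = 11 + 1 = 12

12


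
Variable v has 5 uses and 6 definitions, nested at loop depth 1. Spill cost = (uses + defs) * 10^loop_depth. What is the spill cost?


uses + defs = 5 + 6 = 11
10^1 = 10
Spill cost = 11 * 10 = 110

110


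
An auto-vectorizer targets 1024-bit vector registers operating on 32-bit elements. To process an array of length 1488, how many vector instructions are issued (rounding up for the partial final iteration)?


Width = 1024 / 32 = 32 elements per vector op
Iterations = ceil(1488 / 32) = 47

47


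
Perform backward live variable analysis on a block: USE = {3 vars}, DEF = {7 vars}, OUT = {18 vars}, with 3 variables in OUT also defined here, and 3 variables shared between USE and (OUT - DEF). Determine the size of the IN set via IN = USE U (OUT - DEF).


OUT - DEF: 18 - 3 = 15
|IN| = |USE| + |OUT - DEF| - |USE ∩ (OUT - DEF)| = 3 + 15 - 3 = 15

15


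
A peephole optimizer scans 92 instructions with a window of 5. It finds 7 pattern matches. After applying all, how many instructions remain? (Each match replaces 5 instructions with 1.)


Each match removes 4 instructions.
Total removed = 7 * 4 = 28
Remaining = 92 - 28 = 64

64


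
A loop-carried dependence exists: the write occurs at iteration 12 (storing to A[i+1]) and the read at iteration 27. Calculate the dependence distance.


Distance = read iteration - write iteration
= 27 - 12 = 15

15


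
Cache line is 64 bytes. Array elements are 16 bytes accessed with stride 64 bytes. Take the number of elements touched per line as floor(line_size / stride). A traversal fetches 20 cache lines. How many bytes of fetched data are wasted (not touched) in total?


Elements per line = floor(64 / 64) = 1
Bytes used per line = 1 * 16 = 16
Wasted per line = 64 - 16 = 48
Total wasted = 48 * 20 = 960

960


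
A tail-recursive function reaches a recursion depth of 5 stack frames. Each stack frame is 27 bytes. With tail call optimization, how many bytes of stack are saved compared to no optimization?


Without TCO: 5 * 27 = 135 bytes
With TCO: reuse 1 frame = 27 bytes
Savings = 135 - 27 = 108

108


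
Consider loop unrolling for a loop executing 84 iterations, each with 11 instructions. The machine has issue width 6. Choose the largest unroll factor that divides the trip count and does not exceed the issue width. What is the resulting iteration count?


Largest divisor of 84 <= 6 is 6
New iterations = 84 / 6 = 14

14


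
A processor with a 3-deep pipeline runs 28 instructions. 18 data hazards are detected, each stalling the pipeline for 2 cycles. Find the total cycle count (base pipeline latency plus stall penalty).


Base cycles = 3 + 28 - 1 = 30
Total stalls = 18 * 2 = 36
Total = 30 + 36 = 66

66


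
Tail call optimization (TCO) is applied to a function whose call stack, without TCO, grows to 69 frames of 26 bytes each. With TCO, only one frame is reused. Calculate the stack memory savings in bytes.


Without TCO: 69 * 26 = 1794 bytes
With TCO: reuse 1 frame = 26 bytes
Savings = 1794 - 26 = 1768

1768


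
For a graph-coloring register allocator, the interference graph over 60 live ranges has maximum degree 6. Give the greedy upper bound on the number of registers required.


Greedy coloring never needs more than (max_degree + 1) colors: when coloring a vertex, at most max_degree neighbors are already colored.
Upper bound = 6 + 1 = 7

7


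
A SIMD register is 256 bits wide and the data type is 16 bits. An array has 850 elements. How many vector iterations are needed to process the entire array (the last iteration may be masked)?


Width = 256 / 16 = 16 elements per vector op
Iterations = ceil(850 / 16) = 54

54


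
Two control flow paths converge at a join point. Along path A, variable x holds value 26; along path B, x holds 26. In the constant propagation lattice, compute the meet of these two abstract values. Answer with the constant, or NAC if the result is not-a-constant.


Meet operation: if both paths give the same constant, result is that constant; if they differ, result is NAC (not-a-constant).
Path A: 26, Path B: 26 -> equal
Result: constant -> 26

26


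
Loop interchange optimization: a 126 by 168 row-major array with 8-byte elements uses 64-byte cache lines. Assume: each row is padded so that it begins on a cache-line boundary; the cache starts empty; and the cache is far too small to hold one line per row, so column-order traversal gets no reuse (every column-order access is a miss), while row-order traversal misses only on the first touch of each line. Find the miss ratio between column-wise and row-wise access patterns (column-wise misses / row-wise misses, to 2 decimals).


Each row occupies 168 * 8 = 1344 bytes and starts on a line boundary, so it spans ceil(1344 / 64) = 21 cache lines.
Row-major traversal misses (one per line touched): 126 * ceil(168 * 8 / 64) = 2646
Column-major traversal misses (no reuse, every access misses): 126 * 168 = 21168
Ratio = 21168 / 2646 = 8.0

8.0


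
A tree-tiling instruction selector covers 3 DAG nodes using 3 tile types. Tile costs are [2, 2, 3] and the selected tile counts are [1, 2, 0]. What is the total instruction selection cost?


Total cost = sum(count_i * cost_i)
= 1*2 + 2*2 + 0*3
= 6

6


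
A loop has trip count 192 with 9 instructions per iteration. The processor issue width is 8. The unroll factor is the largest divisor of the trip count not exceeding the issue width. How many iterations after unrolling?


Largest divisor of 192 <= 8 is 8
New iterations = 192 / 8 = 24

24


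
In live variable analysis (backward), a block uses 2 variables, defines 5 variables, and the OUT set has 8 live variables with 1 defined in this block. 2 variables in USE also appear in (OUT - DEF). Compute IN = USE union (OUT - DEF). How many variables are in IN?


OUT - DEF: 8 - 1 = 7
|IN| = |USE| + |OUT - DEF| - |USE ∩ (OUT - DEF)| = 2 + 7 - 2 = 7

7


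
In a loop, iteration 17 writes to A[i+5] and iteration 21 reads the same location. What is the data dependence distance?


Distance = read iteration - write iteration
= 21 - 17 = 4

4


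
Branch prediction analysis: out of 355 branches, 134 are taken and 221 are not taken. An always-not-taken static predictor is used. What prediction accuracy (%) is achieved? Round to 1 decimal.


Predictor: always-not-taken
Correct predictions = 221
Accuracy = 221 / 355 * 100 = 62.3%

62.3


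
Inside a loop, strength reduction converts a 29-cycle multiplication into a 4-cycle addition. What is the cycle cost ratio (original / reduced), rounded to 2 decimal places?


Ratio = mult_cost / add_cost = 29 / 4 = 7.25

7.25


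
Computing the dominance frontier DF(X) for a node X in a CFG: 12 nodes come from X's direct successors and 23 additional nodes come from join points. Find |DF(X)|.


DF(X) = direct successor contributions + join point contributions
= 12 + 23 = 35

35


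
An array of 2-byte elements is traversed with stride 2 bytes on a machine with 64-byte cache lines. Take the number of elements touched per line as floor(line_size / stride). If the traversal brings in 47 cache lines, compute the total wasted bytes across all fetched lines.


Elements per line = floor(64 / 2) = 32
Bytes used per line = 32 * 2 = 64
Wasted per line = 64 - 64 = 0
Total wasted = 0 * 47 = 0

0


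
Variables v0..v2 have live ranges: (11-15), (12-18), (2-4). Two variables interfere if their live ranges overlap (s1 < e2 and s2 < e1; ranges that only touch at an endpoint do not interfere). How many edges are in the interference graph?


Check all pairs for overlapping intervals.
Two intervals (s1,e1) and (s2,e2) overlap if s1 < e2 and s2 < e1.
v0 (11-15) vs v1..v2: overlaps v1 -> 1
v1 (12-18) vs v2: overlaps none -> 0
Total overlapping pairs = 1 + 0 = 1

1


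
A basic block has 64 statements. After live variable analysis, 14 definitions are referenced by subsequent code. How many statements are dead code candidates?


Dead code = total statements - live definitions
= 64 - 14 = 50

50


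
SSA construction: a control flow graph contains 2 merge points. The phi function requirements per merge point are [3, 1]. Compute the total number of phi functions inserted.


Total phi functions = sum of phi functions at each join node
= 3 + 1 = 4

4


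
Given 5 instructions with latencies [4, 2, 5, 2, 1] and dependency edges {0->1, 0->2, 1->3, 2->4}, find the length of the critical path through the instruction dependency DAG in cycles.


Compute longest path through dependency graph: dist(Ik) = max over predecessors of dist + latency(Ik).
dist(I0) = latency 4 = 4
dist(I1) = dist(I0) + 2 = 4 + 2 = 6
dist(I2) = dist(I0) + 5 = 4 + 5 = 9
dist(I3) = dist(I1) + 2 = 6 + 2 = 8
dist(I4) = dist(I2) + 1 = 9 + 1 = 10
Critical path = max dist = 10

10


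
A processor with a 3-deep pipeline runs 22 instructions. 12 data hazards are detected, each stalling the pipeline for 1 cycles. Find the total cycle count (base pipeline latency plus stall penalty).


Base cycles = 3 + 22 - 1 = 24
Total stalls = 12 * 1 = 12
Total = 24 + 12 = 36

36


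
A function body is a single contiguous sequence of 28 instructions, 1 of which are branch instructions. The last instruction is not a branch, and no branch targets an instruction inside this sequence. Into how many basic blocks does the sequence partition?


With no in-sequence branch targets, the leaders are the first instruction plus the instruction after each branch.
Number of basic blocks = branches + 1
= 1 + 1 = 2

2


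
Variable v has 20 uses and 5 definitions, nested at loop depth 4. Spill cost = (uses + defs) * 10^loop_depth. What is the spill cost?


uses + defs = 20 + 5 = 25
10^4 = 10000
Spill cost = 25 * 10000 = 250000

250000


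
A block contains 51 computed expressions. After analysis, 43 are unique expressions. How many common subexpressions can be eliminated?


CSE count = total expressions - unique expressions
= 51 - 43 = 8

8
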